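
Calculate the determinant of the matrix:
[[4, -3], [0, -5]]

For a 2×2 matrix [[a, b], [c, d]], det = ad - bc
det = (4)(-5) - (-3)(0) = -20 - 0 = -20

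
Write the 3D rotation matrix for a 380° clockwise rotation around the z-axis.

Rotation matrix for clockwise 380° around z-axis:
A clockwise rotation by 380° is a counterclockwise rotation by -380°.
cos(-380°) = 0.9397, sin(-380°) = -0.3420
Result: [[0.9397, 0.3420, 0], [-0.3420, 0.9397, 0], [0, 0, 1]]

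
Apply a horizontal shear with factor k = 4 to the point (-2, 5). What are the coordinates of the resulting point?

Shear matrix for horizontal shear with factor k = 4:
[[1, 4], [0, 1]]
Result: (-2, 5) → (18, 5)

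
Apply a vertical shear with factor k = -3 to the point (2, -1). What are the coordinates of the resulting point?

Shear matrix for vertical shear with factor k = -3:
[[1, 0], [-3, 1]]
Result: (2, -1) → (2, -7)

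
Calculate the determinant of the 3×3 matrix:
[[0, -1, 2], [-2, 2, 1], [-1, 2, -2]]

Expansion along first row:
det = 0·det([[2,1],[2,-2]]) - -1·det([[-2,1],[-1,-2]]) + 2·det([[-2,2],[-1,2]])
    = 0·(2·-2 - 1·2) - -1·(-2·-2 - 1·-1) + 2·(-2·2 - 2·-1)
    = 0·-6 - -1·5 + 2·-2
    = 0 + 5 + -4 = 1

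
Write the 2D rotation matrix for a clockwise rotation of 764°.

Rotation matrix formula: [[cos θ, -sin θ], [sin θ, cos θ]]
A clockwise rotation by 764° is equivalent to a counterclockwise rotation by -764°.
For θ = -764°:
cos(-764°) = 0.7193
sin(-764°) = -0.6947
Result: [[0.7193, 0.6947], [-0.6947, 0.7193]]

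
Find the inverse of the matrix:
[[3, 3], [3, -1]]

For [[a,b],[c,d]], inverse = (1/det)·[[d,-b],[-c,a]]
det = (3)(-1) - (3)(3) = -3 - 9 = -12
Inverse = (1/-12)·[[-1, -3], [-3, 3]]
= [[1/12, 1/4], [1/4, -1/4]]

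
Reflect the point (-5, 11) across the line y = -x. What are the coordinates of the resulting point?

Reflection across line y = -x: (-5, 11) → (-11, 5)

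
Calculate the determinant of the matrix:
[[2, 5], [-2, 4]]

For a 2×2 matrix [[a, b], [c, d]], det = ad - bc
det = (2)(4) - (5)(-2) = 8 - -10 = 18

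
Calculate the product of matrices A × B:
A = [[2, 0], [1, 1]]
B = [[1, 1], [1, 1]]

Matrix multiplication:
C[0][0] = 2×1 + 0×1 = 2
C[0][1] = 2×1 + 0×1 = 2
C[1][0] = 1×1 + 1×1 = 2
C[1][1] = 1×1 + 1×1 = 2
Result: [[2, 2], [2, 2]]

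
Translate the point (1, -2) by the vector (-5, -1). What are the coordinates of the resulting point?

Translation by (-5, -1) (homogeneous matrix [[1, 0, -5], [0, 1, -1], [0, 0, 1]]):
x' = 1 + -5 = -4
y' = -2 + -1 = -3
Result: (-4, -3)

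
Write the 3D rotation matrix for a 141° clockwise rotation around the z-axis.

Rotation matrix for clockwise 141° around z-axis:
A clockwise rotation by 141° is a counterclockwise rotation by -141°.
cos(-141°) = -0.7771, sin(-141°) = -0.6293
Result: [[-0.7771, 0.6293, 0], [-0.6293, -0.7771, 0], [0, 0, 1]]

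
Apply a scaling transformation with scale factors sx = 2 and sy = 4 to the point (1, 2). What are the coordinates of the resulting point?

Scaling matrix:
[[2, 0], [0, 4]]
Result: (1 × 2, 2 × 4) = (2, 8)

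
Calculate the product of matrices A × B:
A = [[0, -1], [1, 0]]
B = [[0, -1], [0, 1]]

Matrix multiplication:
C[0][0] = 0×0 + -1×0 = 0
C[0][1] = 0×-1 + -1×1 = -1
C[1][0] = 1×0 + 0×0 = 0
C[1][1] = 1×-1 + 0×1 = -1
Result: [[0, -1], [0, -1]]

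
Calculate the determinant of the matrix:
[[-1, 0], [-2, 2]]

For a 2×2 matrix [[a, b], [c, d]], det = ad - bc
det = (-1)(2) - (0)(-2) = -2 - 0 = -2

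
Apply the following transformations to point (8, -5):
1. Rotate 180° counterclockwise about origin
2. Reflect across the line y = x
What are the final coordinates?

Step 1: Rotate 180° → (-8, 5)
Step 2: Reflect across line y = x → (5, -8)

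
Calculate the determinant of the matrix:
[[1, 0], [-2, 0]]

For a 2×2 matrix [[a, b], [c, d]], det = ad - bc
det = (1)(0) - (0)(-2) = 0 - 0 = 0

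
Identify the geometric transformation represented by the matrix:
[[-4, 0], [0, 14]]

This matrix represents: non-uniform scaling by sx = -4, sy = 14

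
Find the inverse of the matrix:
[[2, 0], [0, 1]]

For [[a,b],[c,d]], inverse = (1/det)·[[d,-b],[-c,a]]
det = (2)(1) - (0)(0) = 2 - 0 = 2
Inverse = (1/2)·[[1, 0], [0, 2]]
= [[1/2, 0], [0, 1]]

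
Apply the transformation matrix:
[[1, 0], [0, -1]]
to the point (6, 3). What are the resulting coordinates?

Matrix multiplication:
[[1, 0], [0, -1]] × [6, 3]ᵀ
= [(1)(6) + (0)(3), (0)(6) + (-1)(3)]ᵀ
= [6, -3]ᵀ
Result: (6, -3)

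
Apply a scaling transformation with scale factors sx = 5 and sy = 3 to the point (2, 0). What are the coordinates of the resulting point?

Scaling matrix:
[[5, 0], [0, 3]]
Result: (2 × 5, 0 × 3) = (10, 0)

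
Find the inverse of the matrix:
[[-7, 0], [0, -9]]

For [[a,b],[c,d]], inverse = (1/det)·[[d,-b],[-c,a]]
det = (-7)(-9) - (0)(0) = 63 - 0 = 63
Inverse = (1/63)·[[-9, 0], [0, -7]]
= [[-1/7, 0], [0, -1/9]]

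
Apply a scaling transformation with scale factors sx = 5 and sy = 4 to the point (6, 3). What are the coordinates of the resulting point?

Scaling matrix:
[[5, 0], [0, 4]]
Result: (6 × 5, 3 × 4) = (30, 12)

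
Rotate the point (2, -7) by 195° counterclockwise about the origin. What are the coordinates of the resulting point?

Rotation matrix for 195°: [[cos 195°, -sin 195°], [sin 195°, cos 195°]] ≈ [[-0.965926, 0.258819], [-0.258819, -0.965926]]
[[-0.965926, 0.258819], [-0.258819, -0.965926]] × [2, -7]ᵀ ≈ [-3.7436, 6.2438]ᵀ
Result: (-3.7436, 6.2438)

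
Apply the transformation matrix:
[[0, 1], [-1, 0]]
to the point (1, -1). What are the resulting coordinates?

Matrix multiplication:
[[0, 1], [-1, 0]] × [1, -1]ᵀ
= [(0)(1) + (1)(-1), (-1)(1) + (0)(-1)]ᵀ
= [-1, -1]ᵀ
Result: (-1, -1)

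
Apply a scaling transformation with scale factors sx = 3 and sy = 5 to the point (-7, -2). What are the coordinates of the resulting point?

Scaling matrix:
[[3, 0], [0, 5]]
Result: (-7 × 3, -2 × 5) = (-21, -10)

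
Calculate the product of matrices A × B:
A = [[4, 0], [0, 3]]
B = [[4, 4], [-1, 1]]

Matrix multiplication:
C[0][0] = 4×4 + 0×-1 = 16
C[0][1] = 4×4 + 0×1 = 16
C[1][0] = 0×4 + 3×-1 = -3
C[1][1] = 0×4 + 3×1 = 3
Result: [[16, 16], [-3, 3]]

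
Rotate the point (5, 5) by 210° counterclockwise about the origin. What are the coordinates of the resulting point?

Rotation matrix for 210°: [[cos 210°, -sin 210°], [sin 210°, cos 210°]] ≈ [[-0.866025, 0.500000], [-0.500000, -0.866025]]
[[-0.866025, 0.500000], [-0.500000, -0.866025]] × [5, 5]ᵀ ≈ [-1.8301, -6.8301]ᵀ
Result: (-1.8301, -6.8301)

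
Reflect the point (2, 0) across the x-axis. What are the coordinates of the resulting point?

Reflection across x-axis: (2, 0) → (2, 0)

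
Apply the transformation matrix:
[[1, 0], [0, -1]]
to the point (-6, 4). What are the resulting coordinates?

Matrix multiplication:
[[1, 0], [0, -1]] × [-6, 4]ᵀ
= [(1)(-6) + (0)(4), (0)(-6) + (-1)(4)]ᵀ
= [-6, -4]ᵀ
Result: (-6, -4)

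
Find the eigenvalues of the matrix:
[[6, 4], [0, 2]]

Characteristic equation: det(A - λI) = 0
λ² - (trace)λ + (det) = 0
trace = 6 + 2 = 8, det = (6)(2) - (4)(0) = 12
λ² - (8)λ + (12) = 0
λ = (8 ± √((8)² - 4·(12))) / 2 = (8 ± √16) / 2
Solving: λ = 2, 6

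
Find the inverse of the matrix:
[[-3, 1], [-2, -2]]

For [[a,b],[c,d]], inverse = (1/det)·[[d,-b],[-c,a]]
det = (-3)(-2) - (1)(-2) = 6 - -2 = 8
Inverse = (1/8)·[[-2, -1], [2, -3]]
= [[-1/4, -1/8], [1/4, -3/8]]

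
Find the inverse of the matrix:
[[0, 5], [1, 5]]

For [[a,b],[c,d]], inverse = (1/det)·[[d,-b],[-c,a]]
det = (0)(5) - (5)(1) = 0 - 5 = -5
Inverse = (1/-5)·[[5, -5], [-1, 0]]
= [[-1, 1], [1/5, 0]]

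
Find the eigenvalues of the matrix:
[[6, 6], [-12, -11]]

Characteristic equation: det(A - λI) = 0
λ² - (trace)λ + (det) = 0
trace = 6 + -11 = -5, det = (6)(-11) - (6)(-12) = 6
λ² - (-5)λ + (6) = 0
λ = (-5 ± √((-5)² - 4·(6))) / 2 = (-5 ± √1) / 2
Solving: λ = -3, -2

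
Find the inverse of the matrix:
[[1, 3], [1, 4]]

For [[a,b],[c,d]], inverse = (1/det)·[[d,-b],[-c,a]]
det = (1)(4) - (3)(1) = 4 - 3 = 1
Inverse = [[4, -3], [-1, 1]]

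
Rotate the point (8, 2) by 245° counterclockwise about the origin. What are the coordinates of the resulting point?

Rotation matrix for 245°: [[cos 245°, -sin 245°], [sin 245°, cos 245°]] ≈ [[-0.422618, 0.906308], [-0.906308, -0.422618]]
[[-0.422618, 0.906308], [-0.906308, -0.422618]] × [8, 2]ᵀ ≈ [-1.5683, -8.0957]ᵀ
Result: (-1.5683, -8.0957)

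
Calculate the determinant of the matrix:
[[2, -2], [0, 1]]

For a 2×2 matrix [[a, b], [c, d]], det = ad - bc
det = (2)(1) - (-2)(0) = 2 - 0 = 2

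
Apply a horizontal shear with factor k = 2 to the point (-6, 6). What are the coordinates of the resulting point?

Shear matrix for horizontal shear with factor k = 2:
[[1, 2], [0, 1]]
Result: (-6, 6) → (6, 6)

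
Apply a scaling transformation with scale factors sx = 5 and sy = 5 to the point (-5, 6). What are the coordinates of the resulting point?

Scaling matrix:
[[5, 0], [0, 5]]
Result: (-5 × 5, 6 × 5) = (-25, 30)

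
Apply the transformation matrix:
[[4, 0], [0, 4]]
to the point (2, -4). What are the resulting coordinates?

Matrix multiplication:
[[4, 0], [0, 4]] × [2, -4]ᵀ
= [(4)(2) + (0)(-4), (0)(2) + (4)(-4)]ᵀ
= [8, -16]ᵀ
Result: (8, -16)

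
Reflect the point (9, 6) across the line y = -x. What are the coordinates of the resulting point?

Reflection across line y = -x: (9, 6) → (-6, -9)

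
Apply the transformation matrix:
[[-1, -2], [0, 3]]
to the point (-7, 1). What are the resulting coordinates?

Matrix multiplication:
[[-1, -2], [0, 3]] × [-7, 1]ᵀ
= [(-1)(-7) + (-2)(1), (0)(-7) + (3)(1)]ᵀ
= [5, 3]ᵀ
Result: (5, 3)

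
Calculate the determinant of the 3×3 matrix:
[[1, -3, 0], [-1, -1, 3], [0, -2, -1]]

Expansion along first row:
det = 1·det([[-1,3],[-2,-1]]) - -3·det([[-1,3],[0,-1]]) + 0·det([[-1,-1],[0,-2]])
    = 1·(-1·-1 - 3·-2) - -3·(-1·-1 - 3·0) + 0·(-1·-2 - -1·0)
    = 1·7 - -3·1 + 0·2
    = 7 + 3 + 0 = 10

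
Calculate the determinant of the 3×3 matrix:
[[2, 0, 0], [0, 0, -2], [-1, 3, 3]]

Expansion along first row:
det = 2·det([[0,-2],[3,3]]) - 0·det([[0,-2],[-1,3]]) + 0·det([[0,0],[-1,3]])
    = 2·(0·3 - -2·3) - 0·(0·3 - -2·-1) + 0·(0·3 - 0·-1)
    = 2·6 - 0·-2 + 0·0
    = 12 + 0 + 0 = 12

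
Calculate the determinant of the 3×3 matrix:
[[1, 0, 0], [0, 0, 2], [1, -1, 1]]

Expansion along first row:
det = 1·det([[0,2],[-1,1]]) - 0·det([[0,2],[1,1]]) + 0·det([[0,0],[1,-1]])
    = 1·(0·1 - 2·-1) - 0·(0·1 - 2·1) + 0·(0·-1 - 0·1)
    = 1·2 - 0·-2 + 0·0
    = 2 + 0 + 0 = 2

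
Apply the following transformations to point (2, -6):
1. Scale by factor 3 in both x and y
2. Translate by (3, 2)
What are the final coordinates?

Step 1: Scale (2, -6) by 3 → (6, -18)
Step 2: Translate by (3, 2) → (9, -16)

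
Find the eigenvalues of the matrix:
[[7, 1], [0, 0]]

Characteristic equation: det(A - λI) = 0
λ² - (trace)λ + (det) = 0
trace = 7 + 0 = 7, det = (7)(0) - (1)(0) = 0
λ² - (7)λ + (0) = 0
λ = (7 ± √((7)² - 4·(0))) / 2 = (7 ± √49) / 2
Solving: λ = 0, 7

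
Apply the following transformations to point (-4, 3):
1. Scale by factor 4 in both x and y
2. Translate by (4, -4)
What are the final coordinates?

Step 1: Scale (-4, 3) by 4 → (-16, 12)
Step 2: Translate by (4, -4) → (-12, 8)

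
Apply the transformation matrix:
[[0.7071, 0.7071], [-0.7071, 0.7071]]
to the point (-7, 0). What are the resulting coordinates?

Matrix multiplication:
[[0.7071, 0.7071], [-0.7071, 0.7071]] × [-7, 0]ᵀ
= [(0.7071)(-7) + (0.7071)(0), (-0.7071)(-7) + (0.7071)(0)]ᵀ
= [-4.9497, 4.9497]ᵀ
Result: (-4.9497, 4.9497)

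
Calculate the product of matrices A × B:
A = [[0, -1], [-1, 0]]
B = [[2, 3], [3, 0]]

Matrix multiplication:
C[0][0] = 0×2 + -1×3 = -3
C[0][1] = 0×3 + -1×0 = 0
C[1][0] = -1×2 + 0×3 = -2
C[1][1] = -1×3 + 0×0 = -3
Result: [[-3, 0], [-2, -3]]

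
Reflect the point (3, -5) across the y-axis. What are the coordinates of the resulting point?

Reflection across y-axis: (3, -5) → (-3, -5)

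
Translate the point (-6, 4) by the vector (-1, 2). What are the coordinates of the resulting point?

Translation by (-1, 2) (homogeneous matrix [[1, 0, -1], [0, 1, 2], [0, 0, 1]]):
x' = -6 + -1 = -7
y' = 4 + 2 = 6
Result: (-7, 6)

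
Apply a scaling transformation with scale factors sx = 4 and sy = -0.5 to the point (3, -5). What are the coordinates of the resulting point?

Scaling matrix:
[[4, 0], [0, -0.50]]
Result: (3 × 4, -5 × -0.5) = (12, 2.5)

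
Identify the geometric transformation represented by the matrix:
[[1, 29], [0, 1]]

This matrix represents: horizontal shear with factor 29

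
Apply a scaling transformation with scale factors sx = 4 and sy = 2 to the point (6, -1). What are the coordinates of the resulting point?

Scaling matrix:
[[4, 0], [0, 2]]
Result: (6 × 4, -1 × 2) = (24, -2)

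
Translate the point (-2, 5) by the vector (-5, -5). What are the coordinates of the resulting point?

Translation by (-5, -5) (homogeneous matrix [[1, 0, -5], [0, 1, -5], [0, 0, 1]]):
x' = -2 + -5 = -7
y' = 5 + -5 = 0
Result: (-7, 0)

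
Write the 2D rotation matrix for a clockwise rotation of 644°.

Rotation matrix formula: [[cos θ, -sin θ], [sin θ, cos θ]]
A clockwise rotation by 644° is equivalent to a counterclockwise rotation by -644°.
For θ = -644°:
cos(-644°) = 0.2419
sin(-644°) = 0.9703
Result: [[0.2419, -0.9703], [0.9703, 0.2419]]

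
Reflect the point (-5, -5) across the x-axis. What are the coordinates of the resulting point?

Reflection across x-axis: (-5, -5) → (-5, 5)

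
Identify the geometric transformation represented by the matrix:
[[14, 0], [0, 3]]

This matrix represents: non-uniform scaling by sx = 14, sy = 3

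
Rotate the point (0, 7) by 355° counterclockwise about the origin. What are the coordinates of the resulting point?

Rotation matrix for 355°: [[cos 355°, -sin 355°], [sin 355°, cos 355°]] ≈ [[0.996195, 0.087156], [-0.087156, 0.996195]]
[[0.996195, 0.087156], [-0.087156, 0.996195]] × [0, 7]ᵀ ≈ [0.6101, 6.9734]ᵀ
Result: (0.6101, 6.9734)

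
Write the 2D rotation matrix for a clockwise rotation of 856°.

Rotation matrix formula: [[cos θ, -sin θ], [sin θ, cos θ]]
A clockwise rotation by 856° is equivalent to a counterclockwise rotation by -856°.
For θ = -856°:
cos(-856°) = -0.7193
sin(-856°) = -0.6947
Result: [[-0.7193, 0.6947], [-0.6947, -0.7193]]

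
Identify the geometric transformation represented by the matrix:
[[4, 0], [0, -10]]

This matrix represents: non-uniform scaling by sx = 4, sy = -10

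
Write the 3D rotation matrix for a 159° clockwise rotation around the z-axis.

Rotation matrix for clockwise 159° around z-axis:
A clockwise rotation by 159° is a counterclockwise rotation by -159°.
cos(-159°) = -0.9336, sin(-159°) = -0.3584
Result: [[-0.9336, 0.3584, 0], [-0.3584, -0.9336, 0], [0, 0, 1]]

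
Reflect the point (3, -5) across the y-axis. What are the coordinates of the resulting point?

Reflection across y-axis: (3, -5) → (-3, -5)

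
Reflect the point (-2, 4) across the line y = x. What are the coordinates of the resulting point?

Reflection across line y = x: (-2, 4) → (4, -2)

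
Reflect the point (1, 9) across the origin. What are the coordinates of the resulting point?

Reflection across origin: (1, 9) → (-1, -9)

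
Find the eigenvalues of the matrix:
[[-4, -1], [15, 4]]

Characteristic equation: det(A - λI) = 0
λ² - (trace)λ + (det) = 0
trace = -4 + 4 = 0, det = (-4)(4) - (-1)(15) = -1
λ² - (0)λ + (-1) = 0
λ = (0 ± √((0)² - 4·(-1))) / 2 = (0 ± √4) / 2
Solving: λ = -1, 1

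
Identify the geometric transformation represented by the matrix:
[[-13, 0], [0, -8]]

This matrix represents: non-uniform scaling by sx = -13, sy = -8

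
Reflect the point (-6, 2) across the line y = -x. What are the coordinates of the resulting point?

Reflection across line y = -x: (-6, 2) → (-2, 6)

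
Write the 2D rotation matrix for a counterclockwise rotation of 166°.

Rotation matrix formula: [[cos θ, -sin θ], [sin θ, cos θ]]
For θ = 166°:
cos(166°) = -0.9703
sin(166°) = 0.2419
Result: [[-0.9703, -0.2419], [0.2419, -0.9703]]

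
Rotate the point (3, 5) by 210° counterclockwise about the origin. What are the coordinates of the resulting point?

Rotation matrix for 210°: [[cos 210°, -sin 210°], [sin 210°, cos 210°]] ≈ [[-0.866025, 0.500000], [-0.500000, -0.866025]]
[[-0.866025, 0.500000], [-0.500000, -0.866025]] × [3, 5]ᵀ ≈ [-0.0981, -5.8301]ᵀ
Result: (-0.0981, -5.8301)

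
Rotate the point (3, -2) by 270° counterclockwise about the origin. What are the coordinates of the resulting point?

Rotation matrix for 270°: [[cos 270°, -sin 270°], [sin 270°, cos 270°]] = [[0, 1], [-1, 0]]
[[0, 1], [-1, 0]] × [3, -2]ᵀ = [-2, -3]ᵀ
Result: (-2, -3)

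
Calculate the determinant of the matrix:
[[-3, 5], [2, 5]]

For a 2×2 matrix [[a, b], [c, d]], det = ad - bc
det = (-3)(5) - (5)(2) = -15 - 10 = -25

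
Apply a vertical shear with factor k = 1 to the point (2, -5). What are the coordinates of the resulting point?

Shear matrix for vertical shear with factor k = 1:
[[1, 0], [1, 1]]
Result: (2, -5) → (2, -3)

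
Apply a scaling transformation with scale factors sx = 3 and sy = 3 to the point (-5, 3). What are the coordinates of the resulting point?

Scaling matrix:
[[3, 0], [0, 3]]
Result: (-5 × 3, 3 × 3) = (-15, 9)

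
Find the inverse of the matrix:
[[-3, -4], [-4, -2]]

For [[a,b],[c,d]], inverse = (1/det)·[[d,-b],[-c,a]]
det = (-3)(-2) - (-4)(-4) = 6 - 16 = -10
Inverse = (1/-10)·[[-2, 4], [4, -3]]
= [[1/5, -2/5], [-2/5, 3/10]]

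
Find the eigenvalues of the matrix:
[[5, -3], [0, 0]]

Characteristic equation: det(A - λI) = 0
λ² - (trace)λ + (det) = 0
trace = 5 + 0 = 5, det = (5)(0) - (-3)(0) = 0
λ² - (5)λ + (0) = 0
λ = (5 ± √((5)² - 4·(0))) / 2 = (5 ± √25) / 2
Solving: λ = 0, 5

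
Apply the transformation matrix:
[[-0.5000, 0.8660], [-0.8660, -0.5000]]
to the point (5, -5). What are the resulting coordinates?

Matrix multiplication:
[[-0.5000, 0.8660], [-0.8660, -0.5000]] × [5, -5]ᵀ
= [(-0.5000)(5) + (0.8660)(-5), (-0.8660)(5) + (-0.5000)(-5)]ᵀ
= [-6.8300, -1.8300]ᵀ
Result: (-6.8300, -1.8300)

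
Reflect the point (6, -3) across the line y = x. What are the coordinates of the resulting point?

Reflection across line y = x: (6, -3) → (-3, 6)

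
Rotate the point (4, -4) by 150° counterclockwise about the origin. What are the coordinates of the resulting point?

Rotation matrix for 150°: [[cos 150°, -sin 150°], [sin 150°, cos 150°]] ≈ [[-0.866025, -0.500000], [0.500000, -0.866025]]
[[-0.866025, -0.500000], [0.500000, -0.866025]] × [4, -4]ᵀ ≈ [-1.4641, 5.4641]ᵀ
Result: (-1.4641, 5.4641)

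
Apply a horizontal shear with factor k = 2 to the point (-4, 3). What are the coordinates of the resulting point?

Shear matrix for horizontal shear with factor k = 2:
[[1, 2], [0, 1]]
Result: (-4, 3) → (2, 3)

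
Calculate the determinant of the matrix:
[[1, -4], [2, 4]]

For a 2×2 matrix [[a, b], [c, d]], det = ad - bc
det = (1)(4) - (-4)(2) = 4 - -8 = 12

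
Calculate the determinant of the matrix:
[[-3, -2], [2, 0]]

For a 2×2 matrix [[a, b], [c, d]], det = ad - bc
det = (-3)(0) - (-2)(2) = 0 - -4 = 4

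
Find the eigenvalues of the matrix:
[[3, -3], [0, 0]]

Characteristic equation: det(A - λI) = 0
λ² - (trace)λ + (det) = 0
trace = 3 + 0 = 3, det = (3)(0) - (-3)(0) = 0
λ² - (3)λ + (0) = 0
λ = (3 ± √((3)² - 4·(0))) / 2 = (3 ± √9) / 2
Solving: λ = 0, 3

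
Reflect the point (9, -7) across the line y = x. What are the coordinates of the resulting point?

Reflection across line y = x: (9, -7) → (-7, 9)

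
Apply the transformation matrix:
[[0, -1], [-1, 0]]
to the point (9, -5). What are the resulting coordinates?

Matrix multiplication:
[[0, -1], [-1, 0]] × [9, -5]ᵀ
= [(0)(9) + (-1)(-5), (-1)(9) + (0)(-5)]ᵀ
= [5, -9]ᵀ
Result: (5, -9)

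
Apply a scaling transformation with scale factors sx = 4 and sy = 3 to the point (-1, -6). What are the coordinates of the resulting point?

Scaling matrix:
[[4, 0], [0, 3]]
Result: (-1 × 4, -6 × 3) = (-4, -18)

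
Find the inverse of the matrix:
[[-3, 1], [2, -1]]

For [[a,b],[c,d]], inverse = (1/det)·[[d,-b],[-c,a]]
det = (-3)(-1) - (1)(2) = 3 - 2 = 1
Inverse = [[-1, -1], [-2, -3]]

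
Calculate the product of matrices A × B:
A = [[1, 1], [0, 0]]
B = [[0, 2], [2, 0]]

Matrix multiplication:
C[0][0] = 1×0 + 1×2 = 2
C[0][1] = 1×2 + 1×0 = 2
C[1][0] = 0×0 + 0×2 = 0
C[1][1] = 0×2 + 0×0 = 0
Result: [[2, 2], [0, 0]]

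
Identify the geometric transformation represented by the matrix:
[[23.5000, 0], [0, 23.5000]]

This matrix represents: uniform scaling by factor 23.5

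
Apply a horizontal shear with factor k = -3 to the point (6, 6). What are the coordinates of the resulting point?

Shear matrix for horizontal shear with factor k = -3:
[[1, -3], [0, 1]]
Result: (6, 6) → (-12, 6)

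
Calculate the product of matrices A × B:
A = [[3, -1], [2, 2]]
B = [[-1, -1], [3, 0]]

Matrix multiplication:
C[0][0] = 3×-1 + -1×3 = -6
C[0][1] = 3×-1 + -1×0 = -3
C[1][0] = 2×-1 + 2×3 = 4
C[1][1] = 2×-1 + 2×0 = -2
Result: [[-6, -3], [4, -2]]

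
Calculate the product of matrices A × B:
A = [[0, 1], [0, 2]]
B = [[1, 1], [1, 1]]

Matrix multiplication:
C[0][0] = 0×1 + 1×1 = 1
C[0][1] = 0×1 + 1×1 = 1
C[1][0] = 0×1 + 2×1 = 2
C[1][1] = 0×1 + 2×1 = 2
Result: [[1, 1], [2, 2]]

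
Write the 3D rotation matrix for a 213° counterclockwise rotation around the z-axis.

Rotation matrix for counterclockwise 213° around z-axis:
cos(213°) = -0.8387, sin(213°) = -0.5446
Result: [[-0.8387, 0.5446, 0], [-0.5446, -0.8387, 0], [0, 0, 1]]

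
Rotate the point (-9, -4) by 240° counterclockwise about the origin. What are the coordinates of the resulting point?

Rotation matrix for 240°: [[cos 240°, -sin 240°], [sin 240°, cos 240°]] ≈ [[-0.500000, 0.866025], [-0.866025, -0.500000]]
[[-0.500000, 0.866025], [-0.866025, -0.500000]] × [-9, -4]ᵀ ≈ [1.0359, 9.7942]ᵀ
Result: (1.0359, 9.7942)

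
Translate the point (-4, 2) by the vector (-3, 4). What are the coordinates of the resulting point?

Translation by (-3, 4) (homogeneous matrix [[1, 0, -3], [0, 1, 4], [0, 0, 1]]):
x' = -4 + -3 = -7
y' = 2 + 4 = 6
Result: (-7, 6)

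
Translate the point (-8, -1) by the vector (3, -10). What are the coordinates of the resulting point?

Translation by (3, -10) (homogeneous matrix [[1, 0, 3], [0, 1, -10], [0, 0, 1]]):
x' = -8 + 3 = -5
y' = -1 + -10 = -11
Result: (-5, -11)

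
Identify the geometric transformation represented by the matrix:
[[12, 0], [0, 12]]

This matrix represents: uniform scaling by factor 12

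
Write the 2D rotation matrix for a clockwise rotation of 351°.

Rotation matrix formula: [[cos θ, -sin θ], [sin θ, cos θ]]
A clockwise rotation by 351° is equivalent to a counterclockwise rotation by -351°.
For θ = -351°:
cos(-351°) = 0.9877
sin(-351°) = 0.1564
Result: [[0.9877, -0.1564], [0.1564, 0.9877]]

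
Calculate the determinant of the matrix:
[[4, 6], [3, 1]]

For a 2×2 matrix [[a, b], [c, d]], det = ad - bc
det = (4)(1) - (6)(3) = 4 - 18 = -14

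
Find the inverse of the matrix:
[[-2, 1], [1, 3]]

For [[a,b],[c,d]], inverse = (1/det)·[[d,-b],[-c,a]]
det = (-2)(3) - (1)(1) = -6 - 1 = -7
Inverse = (1/-7)·[[3, -1], [-1, -2]]
= [[-3/7, 1/7], [1/7, 2/7]]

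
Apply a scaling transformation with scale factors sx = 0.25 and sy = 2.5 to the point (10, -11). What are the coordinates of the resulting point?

Scaling matrix:
[[0.25, 0], [0, 2.50]]
Result: (10 × 0.25, -11 × 2.5) = (2.5, -27.5)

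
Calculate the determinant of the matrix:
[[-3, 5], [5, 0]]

For a 2×2 matrix [[a, b], [c, d]], det = ad - bc
det = (-3)(0) - (5)(5) = 0 - 25 = -25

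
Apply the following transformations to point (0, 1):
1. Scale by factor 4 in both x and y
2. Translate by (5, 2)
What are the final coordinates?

Step 1: Scale (0, 1) by 4 → (0, 4)
Step 2: Translate by (5, 2) → (5, 6)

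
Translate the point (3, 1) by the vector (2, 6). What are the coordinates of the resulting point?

Translation by (2, 6) (homogeneous matrix [[1, 0, 2], [0, 1, 6], [0, 0, 1]]):
x' = 3 + 2 = 5
y' = 1 + 6 = 7
Result: (5, 7)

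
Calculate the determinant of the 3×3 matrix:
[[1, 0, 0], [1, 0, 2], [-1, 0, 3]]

Expansion along first row:
det = 1·det([[0,2],[0,3]]) - 0·det([[1,2],[-1,3]]) + 0·det([[1,0],[-1,0]])
    = 1·(0·3 - 2·0) - 0·(1·3 - 2·-1) + 0·(1·0 - 0·-1)
    = 1·0 - 0·5 + 0·0
    = 0 + 0 + 0 = 0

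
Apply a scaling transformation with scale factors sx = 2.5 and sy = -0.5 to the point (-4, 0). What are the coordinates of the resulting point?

Scaling matrix:
[[2.50, 0], [0, -0.50]]
Result: (-4 × 2.5, 0 × -0.5) = (-10, 0)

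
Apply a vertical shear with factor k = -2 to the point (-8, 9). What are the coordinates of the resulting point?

Shear matrix for vertical shear with factor k = -2:
[[1, 0], [-2, 1]]
Result: (-8, 9) → (-8, 25)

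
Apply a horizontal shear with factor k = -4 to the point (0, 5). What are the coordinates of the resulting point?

Shear matrix for horizontal shear with factor k = -4:
[[1, -4], [0, 1]]
Result: (0, 5) → (-20, 5)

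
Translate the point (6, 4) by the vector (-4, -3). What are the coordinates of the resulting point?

Translation by (-4, -3) (homogeneous matrix [[1, 0, -4], [0, 1, -3], [0, 0, 1]]):
x' = 6 + -4 = 2
y' = 4 + -3 = 1
Result: (2, 1)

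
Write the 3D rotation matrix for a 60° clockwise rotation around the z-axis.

Rotation matrix for clockwise 60° around z-axis:
A clockwise rotation by 60° is a counterclockwise rotation by -60°.
cos(-60°) = 1/2, sin(-60°) = -√3/2
Result: [[1/2, √3/2, 0], [-√3/2, 1/2, 0], [0, 0, 1]]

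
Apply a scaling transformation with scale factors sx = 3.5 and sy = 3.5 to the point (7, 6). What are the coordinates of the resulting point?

Scaling matrix:
[[3.50, 0], [0, 3.50]]
Result: (7 × 3.5, 6 × 3.5) = (24.5, 21)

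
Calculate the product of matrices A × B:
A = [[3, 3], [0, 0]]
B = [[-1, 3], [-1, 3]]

Matrix multiplication:
C[0][0] = 3×-1 + 3×-1 = -6
C[0][1] = 3×3 + 3×3 = 18
C[1][0] = 0×-1 + 0×-1 = 0
C[1][1] = 0×3 + 0×3 = 0
Result: [[-6, 18], [0, 0]]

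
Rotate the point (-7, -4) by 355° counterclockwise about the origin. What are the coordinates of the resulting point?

Rotation matrix for 355°: [[cos 355°, -sin 355°], [sin 355°, cos 355°]] ≈ [[0.996195, 0.087156], [-0.087156, 0.996195]]
[[0.996195, 0.087156], [-0.087156, 0.996195]] × [-7, -4]ᵀ ≈ [-7.3220, -3.3747]ᵀ
Result: (-7.3220, -3.3747)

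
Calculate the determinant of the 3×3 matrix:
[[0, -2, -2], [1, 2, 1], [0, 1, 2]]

Expansion along first row:
det = 0·det([[2,1],[1,2]]) - -2·det([[1,1],[0,2]]) + -2·det([[1,2],[0,1]])
    = 0·(2·2 - 1·1) - -2·(1·2 - 1·0) + -2·(1·1 - 2·0)
    = 0·3 - -2·2 + -2·1
    = 0 + 4 + -2 = 2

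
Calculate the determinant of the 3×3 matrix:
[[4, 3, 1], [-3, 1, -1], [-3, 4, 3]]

Expansion along first row:
det = 4·det([[1,-1],[4,3]]) - 3·det([[-3,-1],[-3,3]]) + 1·det([[-3,1],[-3,4]])
    = 4·(1·3 - -1·4) - 3·(-3·3 - -1·-3) + 1·(-3·4 - 1·-3)
    = 4·7 - 3·-12 + 1·-9
    = 28 + 36 + -9 = 55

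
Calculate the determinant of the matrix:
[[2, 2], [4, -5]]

For a 2×2 matrix [[a, b], [c, d]], det = ad - bc
det = (2)(-5) - (2)(4) = -10 - 8 = -18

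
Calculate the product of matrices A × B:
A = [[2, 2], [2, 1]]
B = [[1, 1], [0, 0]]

Matrix multiplication:
C[0][0] = 2×1 + 2×0 = 2
C[0][1] = 2×1 + 2×0 = 2
C[1][0] = 2×1 + 1×0 = 2
C[1][1] = 2×1 + 1×0 = 2
Result: [[2, 2], [2, 2]]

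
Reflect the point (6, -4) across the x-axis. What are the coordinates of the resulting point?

Reflection across x-axis: (6, -4) → (6, 4)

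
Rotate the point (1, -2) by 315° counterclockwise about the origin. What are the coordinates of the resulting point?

Rotation matrix for 315°: [[cos 315°, -sin 315°], [sin 315°, cos 315°]] ≈ [[0.707107, 0.707107], [-0.707107, 0.707107]]
[[0.707107, 0.707107], [-0.707107, 0.707107]] × [1, -2]ᵀ ≈ [-0.7071, -2.1213]ᵀ
Result: (-0.7071, -2.1213)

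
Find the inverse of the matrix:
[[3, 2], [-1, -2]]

For [[a,b],[c,d]], inverse = (1/det)·[[d,-b],[-c,a]]
det = (3)(-2) - (2)(-1) = -6 - -2 = -4
Inverse = (1/-4)·[[-2, -2], [1, 3]]
= [[1/2, 1/2], [-1/4, -3/4]]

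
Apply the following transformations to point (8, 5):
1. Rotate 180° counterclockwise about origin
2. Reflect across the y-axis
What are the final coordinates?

Step 1: Rotate 180° → (-8, -5)
Step 2: Reflect across y-axis → (8, -5)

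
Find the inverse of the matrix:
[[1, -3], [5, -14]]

For [[a,b],[c,d]], inverse = (1/det)·[[d,-b],[-c,a]]
det = (1)(-14) - (-3)(5) = -14 - -15 = 1
Inverse = [[-14, 3], [-5, 1]]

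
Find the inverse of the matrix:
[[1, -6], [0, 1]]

For [[a,b],[c,d]], inverse = (1/det)·[[d,-b],[-c,a]]
det = (1)(1) - (-6)(0) = 1 - 0 = 1
Inverse = [[1, 6], [0, 1]]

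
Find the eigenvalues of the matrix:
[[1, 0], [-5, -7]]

Characteristic equation: det(A - λI) = 0
λ² - (trace)λ + (det) = 0
trace = 1 + -7 = -6, det = (1)(-7) - (0)(-5) = -7
λ² - (-6)λ + (-7) = 0
λ = (-6 ± √((-6)² - 4·(-7))) / 2 = (-6 ± √64) / 2
Solving: λ = -7, 1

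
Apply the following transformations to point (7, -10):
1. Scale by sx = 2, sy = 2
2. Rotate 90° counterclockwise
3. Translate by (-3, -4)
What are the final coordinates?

Step 1: Scale → (14, -20)
Step 2: Rotate 90° → (20, 14)
Step 3: Translate → (17, 10)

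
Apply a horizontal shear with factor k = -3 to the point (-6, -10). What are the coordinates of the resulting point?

Shear matrix for horizontal shear with factor k = -3:
[[1, -3], [0, 1]]
Result: (-6, -10) → (24, -10)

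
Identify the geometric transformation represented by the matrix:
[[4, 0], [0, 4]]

This matrix represents: uniform scaling by factor 4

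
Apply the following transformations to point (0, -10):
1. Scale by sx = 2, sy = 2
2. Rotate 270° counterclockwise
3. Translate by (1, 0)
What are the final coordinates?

Step 1: Scale → (0, -20)
Step 2: Rotate 270° → (-20, 0)
Step 3: Translate → (-19, 0)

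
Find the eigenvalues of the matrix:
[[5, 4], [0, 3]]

Characteristic equation: det(A - λI) = 0
λ² - (trace)λ + (det) = 0
trace = 5 + 3 = 8, det = (5)(3) - (4)(0) = 15
λ² - (8)λ + (15) = 0
λ = (8 ± √((8)² - 4·(15))) / 2 = (8 ± √4) / 2
Solving: λ = 3, 5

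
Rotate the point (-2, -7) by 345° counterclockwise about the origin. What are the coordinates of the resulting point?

Rotation matrix for 345°: [[cos 345°, -sin 345°], [sin 345°, cos 345°]] ≈ [[0.965926, 0.258819], [-0.258819, 0.965926]]
[[0.965926, 0.258819], [-0.258819, 0.965926]] × [-2, -7]ᵀ ≈ [-3.7436, -6.2438]ᵀ
Result: (-3.7436, -6.2438)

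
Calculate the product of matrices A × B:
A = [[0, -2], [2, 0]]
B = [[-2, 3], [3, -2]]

Matrix multiplication:
C[0][0] = 0×-2 + -2×3 = -6
C[0][1] = 0×3 + -2×-2 = 4
C[1][0] = 2×-2 + 0×3 = -4
C[1][1] = 2×3 + 0×-2 = 6
Result: [[-6, 4], [-4, 6]]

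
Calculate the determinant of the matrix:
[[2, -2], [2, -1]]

For a 2×2 matrix [[a, b], [c, d]], det = ad - bc
det = (2)(-1) - (-2)(2) = -2 - -4 = 2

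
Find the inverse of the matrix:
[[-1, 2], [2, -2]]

For [[a,b],[c,d]], inverse = (1/det)·[[d,-b],[-c,a]]
det = (-1)(-2) - (2)(2) = 2 - 4 = -2
Inverse = (1/-2)·[[-2, -2], [-2, -1]]
= [[1, 1], [1, 1/2]]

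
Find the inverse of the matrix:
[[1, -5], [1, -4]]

For [[a,b],[c,d]], inverse = (1/det)·[[d,-b],[-c,a]]
det = (1)(-4) - (-5)(1) = -4 - -5 = 1
Inverse = [[-4, 5], [-1, 1]]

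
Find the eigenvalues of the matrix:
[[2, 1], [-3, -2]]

Characteristic equation: det(A - λI) = 0
λ² - (trace)λ + (det) = 0
trace = 2 + -2 = 0, det = (2)(-2) - (1)(-3) = -1
λ² - (0)λ + (-1) = 0
λ = (0 ± √((0)² - 4·(-1))) / 2 = (0 ± √4) / 2
Solving: λ = -1, 1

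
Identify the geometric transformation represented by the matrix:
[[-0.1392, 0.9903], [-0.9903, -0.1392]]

This matrix represents: rotation by 262° counterclockwise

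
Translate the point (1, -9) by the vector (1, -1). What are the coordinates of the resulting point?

Translation by (1, -1) (homogeneous matrix [[1, 0, 1], [0, 1, -1], [0, 0, 1]]):
x' = 1 + 1 = 2
y' = -9 + -1 = -10
Result: (2, -10)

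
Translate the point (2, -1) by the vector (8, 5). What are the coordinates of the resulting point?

Translation by (8, 5) (homogeneous matrix [[1, 0, 8], [0, 1, 5], [0, 0, 1]]):
x' = 2 + 8 = 10
y' = -1 + 5 = 4
Result: (10, 4)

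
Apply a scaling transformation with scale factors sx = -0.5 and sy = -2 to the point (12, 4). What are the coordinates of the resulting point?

Scaling matrix:
[[-0.50, 0], [0, -2]]
Result: (12 × -0.5, 4 × -2) = (-6, -8)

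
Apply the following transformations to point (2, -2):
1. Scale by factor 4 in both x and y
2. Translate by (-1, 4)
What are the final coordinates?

Step 1: Scale (2, -2) by 4 → (8, -8)
Step 2: Translate by (-1, 4) → (7, -4)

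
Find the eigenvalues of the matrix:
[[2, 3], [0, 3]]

Characteristic equation: det(A - λI) = 0
λ² - (trace)λ + (det) = 0
trace = 2 + 3 = 5, det = (2)(3) - (3)(0) = 6
λ² - (5)λ + (6) = 0
λ = (5 ± √((5)² - 4·(6))) / 2 = (5 ± √1) / 2
Solving: λ = 2, 3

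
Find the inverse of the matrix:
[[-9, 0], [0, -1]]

For [[a,b],[c,d]], inverse = (1/det)·[[d,-b],[-c,a]]
det = (-9)(-1) - (0)(0) = 9 - 0 = 9
Inverse = (1/9)·[[-1, 0], [0, -9]]
= [[-1/9, 0], [0, -1]]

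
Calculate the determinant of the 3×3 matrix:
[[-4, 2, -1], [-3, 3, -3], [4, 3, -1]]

Expansion along first row:
det = -4·det([[3,-3],[3,-1]]) - 2·det([[-3,-3],[4,-1]]) + -1·det([[-3,3],[4,3]])
    = -4·(3·-1 - -3·3) - 2·(-3·-1 - -3·4) + -1·(-3·3 - 3·4)
    = -4·6 - 2·15 + -1·-21
    = -24 + -30 + 21 = -33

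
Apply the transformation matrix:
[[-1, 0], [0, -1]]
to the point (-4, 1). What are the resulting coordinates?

Matrix multiplication:
[[-1, 0], [0, -1]] × [-4, 1]ᵀ
= [(-1)(-4) + (0)(1), (0)(-4) + (-1)(1)]ᵀ
= [4, -1]ᵀ
Result: (4, -1)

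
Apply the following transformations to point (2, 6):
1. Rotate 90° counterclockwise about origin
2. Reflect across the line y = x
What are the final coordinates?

Step 1: Rotate 90° → (-6, 2)
Step 2: Reflect across line y = x → (2, -6)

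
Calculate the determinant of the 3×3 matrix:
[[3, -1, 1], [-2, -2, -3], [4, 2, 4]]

Expansion along first row:
det = 3·det([[-2,-3],[2,4]]) - -1·det([[-2,-3],[4,4]]) + 1·det([[-2,-2],[4,2]])
    = 3·(-2·4 - -3·2) - -1·(-2·4 - -3·4) + 1·(-2·2 - -2·4)
    = 3·-2 - -1·4 + 1·4
    = -6 + 4 + 4 = 2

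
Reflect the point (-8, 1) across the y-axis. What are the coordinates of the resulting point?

Reflection across y-axis: (-8, 1) → (8, 1)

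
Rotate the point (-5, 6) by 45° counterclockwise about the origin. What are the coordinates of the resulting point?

Rotation matrix for 45°: [[cos 45°, -sin 45°], [sin 45°, cos 45°]] ≈ [[0.707107, -0.707107], [0.707107, 0.707107]]
[[0.707107, -0.707107], [0.707107, 0.707107]] × [-5, 6]ᵀ ≈ [-7.7782, 0.7071]ᵀ
Result: (-7.7782, 0.7071)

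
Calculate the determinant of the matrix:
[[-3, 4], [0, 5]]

For a 2×2 matrix [[a, b], [c, d]], det = ad - bc
det = (-3)(5) - (4)(0) = -15 - 0 = -15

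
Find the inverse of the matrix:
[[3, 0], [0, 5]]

For [[a,b],[c,d]], inverse = (1/det)·[[d,-b],[-c,a]]
det = (3)(5) - (0)(0) = 15 - 0 = 15
Inverse = (1/15)·[[5, 0], [0, 3]]
= [[1/3, 0], [0, 1/5]]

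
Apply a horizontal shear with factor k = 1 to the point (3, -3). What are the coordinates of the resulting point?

Shear matrix for horizontal shear with factor k = 1:
[[1, 1], [0, 1]]
Result: (3, -3) → (0, -3)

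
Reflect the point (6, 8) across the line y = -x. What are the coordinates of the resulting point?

Reflection across line y = -x: (6, 8) → (-8, -6)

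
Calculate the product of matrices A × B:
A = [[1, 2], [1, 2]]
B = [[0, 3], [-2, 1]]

Matrix multiplication:
C[0][0] = 1×0 + 2×-2 = -4
C[0][1] = 1×3 + 2×1 = 5
C[1][0] = 1×0 + 2×-2 = -4
C[1][1] = 1×3 + 2×1 = 5
Result: [[-4, 5], [-4, 5]]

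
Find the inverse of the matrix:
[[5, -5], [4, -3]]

For [[a,b],[c,d]], inverse = (1/det)·[[d,-b],[-c,a]]
det = (5)(-3) - (-5)(4) = -15 - -20 = 5
Inverse = (1/5)·[[-3, 5], [-4, 5]]
= [[-3/5, 1], [-4/5, 1]]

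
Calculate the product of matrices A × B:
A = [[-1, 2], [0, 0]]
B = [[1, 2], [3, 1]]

Matrix multiplication:
C[0][0] = -1×1 + 2×3 = 5
C[0][1] = -1×2 + 2×1 = 0
C[1][0] = 0×1 + 0×3 = 0
C[1][1] = 0×2 + 0×1 = 0
Result: [[5, 0], [0, 0]]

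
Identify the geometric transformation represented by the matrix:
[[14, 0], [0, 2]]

This matrix represents: non-uniform scaling by sx = 14, sy = 2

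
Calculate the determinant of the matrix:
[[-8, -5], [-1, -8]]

For a 2×2 matrix [[a, b], [c, d]], det = ad - bc
det = (-8)(-8) - (-5)(-1) = 64 - 5 = 59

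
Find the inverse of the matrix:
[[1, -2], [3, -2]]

For [[a,b],[c,d]], inverse = (1/det)·[[d,-b],[-c,a]]
det = (1)(-2) - (-2)(3) = -2 - -6 = 4
Inverse = (1/4)·[[-2, 2], [-3, 1]]
= [[-1/2, 1/2], [-3/4, 1/4]]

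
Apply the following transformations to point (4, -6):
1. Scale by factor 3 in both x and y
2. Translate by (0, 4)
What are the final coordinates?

Step 1: Scale (4, -6) by 3 → (12, -18)
Step 2: Translate by (0, 4) → (12, -14)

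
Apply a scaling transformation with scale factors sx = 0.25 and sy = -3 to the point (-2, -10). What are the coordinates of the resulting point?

Scaling matrix:
[[0.25, 0], [0, -3]]
Result: (-2 × 0.25, -10 × -3) = (-0.5, 30)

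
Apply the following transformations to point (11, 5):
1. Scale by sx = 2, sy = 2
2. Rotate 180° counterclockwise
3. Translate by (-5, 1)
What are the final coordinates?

Step 1: Scale → (22, 10)
Step 2: Rotate 180° → (-22, -10)
Step 3: Translate → (-27, -9)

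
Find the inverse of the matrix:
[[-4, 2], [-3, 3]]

For [[a,b],[c,d]], inverse = (1/det)·[[d,-b],[-c,a]]
det = (-4)(3) - (2)(-3) = -12 - -6 = -6
Inverse = (1/-6)·[[3, -2], [3, -4]]
= [[-1/2, 1/3], [-1/2, 2/3]]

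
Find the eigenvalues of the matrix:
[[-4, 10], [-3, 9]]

Characteristic equation: det(A - λI) = 0
λ² - (trace)λ + (det) = 0
trace = -4 + 9 = 5, det = (-4)(9) - (10)(-3) = -6
λ² - (5)λ + (-6) = 0
λ = (5 ± √((5)² - 4·(-6))) / 2 = (5 ± √49) / 2
Solving: λ = -1, 6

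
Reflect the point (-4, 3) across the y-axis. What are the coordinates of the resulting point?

Reflection across y-axis: (-4, 3) → (4, 3)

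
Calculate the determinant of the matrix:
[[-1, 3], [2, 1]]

For a 2×2 matrix [[a, b], [c, d]], det = ad - bc
det = (-1)(1) - (3)(2) = -1 - 6 = -7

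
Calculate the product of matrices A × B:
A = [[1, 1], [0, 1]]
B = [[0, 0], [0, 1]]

Matrix multiplication:
C[0][0] = 1×0 + 1×0 = 0
C[0][1] = 1×0 + 1×1 = 1
C[1][0] = 0×0 + 1×0 = 0
C[1][1] = 0×0 + 1×1 = 1
Result: [[0, 1], [0, 1]]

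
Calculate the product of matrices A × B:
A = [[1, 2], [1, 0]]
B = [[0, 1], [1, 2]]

Matrix multiplication:
C[0][0] = 1×0 + 2×1 = 2
C[0][1] = 1×1 + 2×2 = 5
C[1][0] = 1×0 + 0×1 = 0
C[1][1] = 1×1 + 0×2 = 1
Result: [[2, 5], [0, 1]]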